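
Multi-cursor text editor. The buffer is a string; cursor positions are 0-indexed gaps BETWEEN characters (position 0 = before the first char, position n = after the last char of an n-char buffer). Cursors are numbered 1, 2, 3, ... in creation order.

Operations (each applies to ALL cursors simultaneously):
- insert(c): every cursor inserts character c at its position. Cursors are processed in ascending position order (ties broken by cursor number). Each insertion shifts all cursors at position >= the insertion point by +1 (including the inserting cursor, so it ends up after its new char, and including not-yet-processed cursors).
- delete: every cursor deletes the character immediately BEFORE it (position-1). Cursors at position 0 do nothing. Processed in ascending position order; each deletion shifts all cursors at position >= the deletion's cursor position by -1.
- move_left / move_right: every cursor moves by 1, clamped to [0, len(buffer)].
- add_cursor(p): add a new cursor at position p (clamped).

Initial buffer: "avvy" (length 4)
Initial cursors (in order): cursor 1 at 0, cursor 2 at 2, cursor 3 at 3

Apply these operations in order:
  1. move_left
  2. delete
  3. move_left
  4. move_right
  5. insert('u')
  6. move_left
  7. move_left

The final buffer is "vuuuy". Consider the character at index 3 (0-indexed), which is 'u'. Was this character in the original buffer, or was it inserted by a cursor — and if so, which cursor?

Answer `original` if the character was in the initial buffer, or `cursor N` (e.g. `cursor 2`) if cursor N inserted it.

After op 1 (move_left): buffer="avvy" (len 4), cursors c1@0 c2@1 c3@2, authorship ....
After op 2 (delete): buffer="vy" (len 2), cursors c1@0 c2@0 c3@0, authorship ..
After op 3 (move_left): buffer="vy" (len 2), cursors c1@0 c2@0 c3@0, authorship ..
After op 4 (move_right): buffer="vy" (len 2), cursors c1@1 c2@1 c3@1, authorship ..
After op 5 (insert('u')): buffer="vuuuy" (len 5), cursors c1@4 c2@4 c3@4, authorship .123.
After op 6 (move_left): buffer="vuuuy" (len 5), cursors c1@3 c2@3 c3@3, authorship .123.
After op 7 (move_left): buffer="vuuuy" (len 5), cursors c1@2 c2@2 c3@2, authorship .123.
Authorship (.=original, N=cursor N): . 1 2 3 .
Index 3: author = 3

Answer: cursor 3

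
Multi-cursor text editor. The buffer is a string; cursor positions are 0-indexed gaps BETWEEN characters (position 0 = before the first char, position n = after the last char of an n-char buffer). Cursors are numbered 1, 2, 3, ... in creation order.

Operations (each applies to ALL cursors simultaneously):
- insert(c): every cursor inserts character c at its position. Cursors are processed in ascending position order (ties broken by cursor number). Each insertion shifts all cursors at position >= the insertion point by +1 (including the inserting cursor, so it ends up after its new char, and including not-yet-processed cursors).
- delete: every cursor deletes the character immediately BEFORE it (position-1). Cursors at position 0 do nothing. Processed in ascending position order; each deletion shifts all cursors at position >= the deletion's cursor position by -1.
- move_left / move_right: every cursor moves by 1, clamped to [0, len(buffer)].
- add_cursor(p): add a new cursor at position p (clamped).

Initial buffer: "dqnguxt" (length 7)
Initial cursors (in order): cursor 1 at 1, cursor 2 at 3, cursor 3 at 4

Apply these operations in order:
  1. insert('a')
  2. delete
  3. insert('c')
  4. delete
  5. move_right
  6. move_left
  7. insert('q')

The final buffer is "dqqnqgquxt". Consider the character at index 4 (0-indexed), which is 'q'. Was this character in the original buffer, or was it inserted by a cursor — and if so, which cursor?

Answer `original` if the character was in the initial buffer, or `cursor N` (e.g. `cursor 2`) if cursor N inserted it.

After op 1 (insert('a')): buffer="daqnagauxt" (len 10), cursors c1@2 c2@5 c3@7, authorship .1..2.3...
After op 2 (delete): buffer="dqnguxt" (len 7), cursors c1@1 c2@3 c3@4, authorship .......
After op 3 (insert('c')): buffer="dcqncgcuxt" (len 10), cursors c1@2 c2@5 c3@7, authorship .1..2.3...
After op 4 (delete): buffer="dqnguxt" (len 7), cursors c1@1 c2@3 c3@4, authorship .......
After op 5 (move_right): buffer="dqnguxt" (len 7), cursors c1@2 c2@4 c3@5, authorship .......
After op 6 (move_left): buffer="dqnguxt" (len 7), cursors c1@1 c2@3 c3@4, authorship .......
After op 7 (insert('q')): buffer="dqqnqgquxt" (len 10), cursors c1@2 c2@5 c3@7, authorship .1..2.3...
Authorship (.=original, N=cursor N): . 1 . . 2 . 3 . . .
Index 4: author = 2

Answer: cursor 2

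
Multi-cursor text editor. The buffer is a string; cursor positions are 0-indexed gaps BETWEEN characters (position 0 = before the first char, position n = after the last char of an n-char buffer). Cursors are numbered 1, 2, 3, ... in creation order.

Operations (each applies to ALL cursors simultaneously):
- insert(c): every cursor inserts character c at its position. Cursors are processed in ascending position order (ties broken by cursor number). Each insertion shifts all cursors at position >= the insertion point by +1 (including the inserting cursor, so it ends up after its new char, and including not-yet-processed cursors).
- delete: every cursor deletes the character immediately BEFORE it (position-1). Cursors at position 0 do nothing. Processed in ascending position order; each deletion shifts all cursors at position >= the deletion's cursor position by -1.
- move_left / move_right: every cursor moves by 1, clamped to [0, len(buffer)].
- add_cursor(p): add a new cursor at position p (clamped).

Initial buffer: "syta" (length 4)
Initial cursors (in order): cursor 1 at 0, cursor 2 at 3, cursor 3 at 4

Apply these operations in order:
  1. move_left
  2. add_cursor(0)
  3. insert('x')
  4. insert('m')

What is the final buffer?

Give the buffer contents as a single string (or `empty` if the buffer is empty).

After op 1 (move_left): buffer="syta" (len 4), cursors c1@0 c2@2 c3@3, authorship ....
After op 2 (add_cursor(0)): buffer="syta" (len 4), cursors c1@0 c4@0 c2@2 c3@3, authorship ....
After op 3 (insert('x')): buffer="xxsyxtxa" (len 8), cursors c1@2 c4@2 c2@5 c3@7, authorship 14..2.3.
After op 4 (insert('m')): buffer="xxmmsyxmtxma" (len 12), cursors c1@4 c4@4 c2@8 c3@11, authorship 1414..22.33.

Answer: xxmmsyxmtxma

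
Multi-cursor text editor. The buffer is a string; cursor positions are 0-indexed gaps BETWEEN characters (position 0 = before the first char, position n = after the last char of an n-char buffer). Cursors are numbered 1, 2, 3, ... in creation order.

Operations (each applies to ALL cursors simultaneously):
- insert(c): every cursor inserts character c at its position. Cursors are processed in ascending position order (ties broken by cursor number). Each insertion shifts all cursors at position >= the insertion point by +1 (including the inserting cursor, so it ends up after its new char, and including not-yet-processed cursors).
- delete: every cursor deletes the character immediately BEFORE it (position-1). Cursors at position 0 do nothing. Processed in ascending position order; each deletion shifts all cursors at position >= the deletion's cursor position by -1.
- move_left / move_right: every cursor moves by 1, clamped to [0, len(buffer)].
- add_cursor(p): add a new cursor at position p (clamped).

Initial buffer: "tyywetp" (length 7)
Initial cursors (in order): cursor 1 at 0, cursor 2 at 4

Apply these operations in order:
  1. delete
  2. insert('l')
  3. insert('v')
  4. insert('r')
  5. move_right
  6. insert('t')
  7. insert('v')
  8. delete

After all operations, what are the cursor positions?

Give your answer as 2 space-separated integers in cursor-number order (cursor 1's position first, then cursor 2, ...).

After op 1 (delete): buffer="tyyetp" (len 6), cursors c1@0 c2@3, authorship ......
After op 2 (insert('l')): buffer="ltyyletp" (len 8), cursors c1@1 c2@5, authorship 1...2...
After op 3 (insert('v')): buffer="lvtyylvetp" (len 10), cursors c1@2 c2@7, authorship 11...22...
After op 4 (insert('r')): buffer="lvrtyylvretp" (len 12), cursors c1@3 c2@9, authorship 111...222...
After op 5 (move_right): buffer="lvrtyylvretp" (len 12), cursors c1@4 c2@10, authorship 111...222...
After op 6 (insert('t')): buffer="lvrttyylvrettp" (len 14), cursors c1@5 c2@12, authorship 111.1..222.2..
After op 7 (insert('v')): buffer="lvrttvyylvretvtp" (len 16), cursors c1@6 c2@14, authorship 111.11..222.22..
After op 8 (delete): buffer="lvrttyylvrettp" (len 14), cursors c1@5 c2@12, authorship 111.1..222.2..

Answer: 5 12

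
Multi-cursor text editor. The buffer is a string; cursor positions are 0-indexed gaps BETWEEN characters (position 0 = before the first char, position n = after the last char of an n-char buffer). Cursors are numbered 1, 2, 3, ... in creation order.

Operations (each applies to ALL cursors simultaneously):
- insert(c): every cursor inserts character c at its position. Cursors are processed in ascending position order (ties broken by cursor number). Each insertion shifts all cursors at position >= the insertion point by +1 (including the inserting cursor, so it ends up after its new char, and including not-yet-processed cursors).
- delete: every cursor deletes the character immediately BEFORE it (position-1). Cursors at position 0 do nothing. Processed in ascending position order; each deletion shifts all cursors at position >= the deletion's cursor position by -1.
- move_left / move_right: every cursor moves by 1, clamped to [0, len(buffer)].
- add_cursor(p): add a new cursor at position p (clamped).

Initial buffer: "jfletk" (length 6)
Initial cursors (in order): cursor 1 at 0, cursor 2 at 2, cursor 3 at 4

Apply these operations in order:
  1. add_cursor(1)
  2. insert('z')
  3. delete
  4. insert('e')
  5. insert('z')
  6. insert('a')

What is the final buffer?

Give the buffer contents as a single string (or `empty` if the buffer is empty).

Answer: ezajezafezaleezatk

Derivation:
After op 1 (add_cursor(1)): buffer="jfletk" (len 6), cursors c1@0 c4@1 c2@2 c3@4, authorship ......
After op 2 (insert('z')): buffer="zjzfzleztk" (len 10), cursors c1@1 c4@3 c2@5 c3@8, authorship 1.4.2..3..
After op 3 (delete): buffer="jfletk" (len 6), cursors c1@0 c4@1 c2@2 c3@4, authorship ......
After op 4 (insert('e')): buffer="ejefeleetk" (len 10), cursors c1@1 c4@3 c2@5 c3@8, authorship 1.4.2..3..
After op 5 (insert('z')): buffer="ezjezfezleeztk" (len 14), cursors c1@2 c4@5 c2@8 c3@12, authorship 11.44.22..33..
After op 6 (insert('a')): buffer="ezajezafezaleezatk" (len 18), cursors c1@3 c4@7 c2@11 c3@16, authorship 111.444.222..333..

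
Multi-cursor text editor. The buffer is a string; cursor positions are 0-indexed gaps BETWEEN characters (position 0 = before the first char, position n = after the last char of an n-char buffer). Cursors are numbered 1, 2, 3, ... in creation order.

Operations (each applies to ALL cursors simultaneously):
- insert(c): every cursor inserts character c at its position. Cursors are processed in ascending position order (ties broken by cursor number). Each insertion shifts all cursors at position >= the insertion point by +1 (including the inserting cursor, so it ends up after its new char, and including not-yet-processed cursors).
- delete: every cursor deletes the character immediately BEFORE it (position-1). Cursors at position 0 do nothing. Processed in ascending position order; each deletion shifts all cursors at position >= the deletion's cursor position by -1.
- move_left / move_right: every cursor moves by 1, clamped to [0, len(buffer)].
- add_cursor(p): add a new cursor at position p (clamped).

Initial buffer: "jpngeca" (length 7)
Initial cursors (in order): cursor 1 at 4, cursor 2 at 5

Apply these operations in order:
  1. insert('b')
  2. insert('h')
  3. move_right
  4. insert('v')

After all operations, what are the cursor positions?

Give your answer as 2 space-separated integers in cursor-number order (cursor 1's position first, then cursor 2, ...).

Answer: 8 12

Derivation:
After op 1 (insert('b')): buffer="jpngbebca" (len 9), cursors c1@5 c2@7, authorship ....1.2..
After op 2 (insert('h')): buffer="jpngbhebhca" (len 11), cursors c1@6 c2@9, authorship ....11.22..
After op 3 (move_right): buffer="jpngbhebhca" (len 11), cursors c1@7 c2@10, authorship ....11.22..
After op 4 (insert('v')): buffer="jpngbhevbhcva" (len 13), cursors c1@8 c2@12, authorship ....11.122.2.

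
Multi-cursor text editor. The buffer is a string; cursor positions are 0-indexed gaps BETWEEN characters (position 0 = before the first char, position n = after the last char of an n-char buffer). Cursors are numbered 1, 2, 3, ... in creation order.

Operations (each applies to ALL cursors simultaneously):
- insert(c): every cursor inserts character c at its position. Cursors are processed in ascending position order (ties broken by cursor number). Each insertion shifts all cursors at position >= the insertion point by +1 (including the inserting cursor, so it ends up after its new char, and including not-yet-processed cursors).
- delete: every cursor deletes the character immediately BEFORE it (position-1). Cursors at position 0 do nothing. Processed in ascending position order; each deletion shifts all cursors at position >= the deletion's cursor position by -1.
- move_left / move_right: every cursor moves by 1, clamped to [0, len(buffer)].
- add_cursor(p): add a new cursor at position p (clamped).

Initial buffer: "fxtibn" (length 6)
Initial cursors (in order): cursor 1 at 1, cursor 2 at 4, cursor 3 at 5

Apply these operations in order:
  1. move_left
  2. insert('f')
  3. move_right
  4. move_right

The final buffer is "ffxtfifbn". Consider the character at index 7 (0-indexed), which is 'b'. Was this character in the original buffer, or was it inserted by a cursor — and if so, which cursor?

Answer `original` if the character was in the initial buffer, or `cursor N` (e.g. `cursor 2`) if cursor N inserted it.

Answer: original

Derivation:
After op 1 (move_left): buffer="fxtibn" (len 6), cursors c1@0 c2@3 c3@4, authorship ......
After op 2 (insert('f')): buffer="ffxtfifbn" (len 9), cursors c1@1 c2@5 c3@7, authorship 1...2.3..
After op 3 (move_right): buffer="ffxtfifbn" (len 9), cursors c1@2 c2@6 c3@8, authorship 1...2.3..
After op 4 (move_right): buffer="ffxtfifbn" (len 9), cursors c1@3 c2@7 c3@9, authorship 1...2.3..
Authorship (.=original, N=cursor N): 1 . . . 2 . 3 . .
Index 7: author = original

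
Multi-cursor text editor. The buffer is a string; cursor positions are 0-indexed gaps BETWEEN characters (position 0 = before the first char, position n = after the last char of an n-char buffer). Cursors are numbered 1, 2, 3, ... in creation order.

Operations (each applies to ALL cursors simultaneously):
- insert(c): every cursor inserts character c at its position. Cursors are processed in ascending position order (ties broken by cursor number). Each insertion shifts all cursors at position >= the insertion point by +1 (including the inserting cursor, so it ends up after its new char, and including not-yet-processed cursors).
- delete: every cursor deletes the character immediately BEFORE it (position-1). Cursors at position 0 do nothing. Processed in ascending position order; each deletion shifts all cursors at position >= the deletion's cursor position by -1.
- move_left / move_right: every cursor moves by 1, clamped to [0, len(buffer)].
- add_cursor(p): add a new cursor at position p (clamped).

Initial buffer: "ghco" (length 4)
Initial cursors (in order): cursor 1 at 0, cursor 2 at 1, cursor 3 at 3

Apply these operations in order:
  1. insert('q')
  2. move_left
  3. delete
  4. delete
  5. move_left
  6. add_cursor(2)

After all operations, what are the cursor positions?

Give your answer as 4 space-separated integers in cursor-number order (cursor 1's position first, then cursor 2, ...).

After op 1 (insert('q')): buffer="qgqhcqo" (len 7), cursors c1@1 c2@3 c3@6, authorship 1.2..3.
After op 2 (move_left): buffer="qgqhcqo" (len 7), cursors c1@0 c2@2 c3@5, authorship 1.2..3.
After op 3 (delete): buffer="qqhqo" (len 5), cursors c1@0 c2@1 c3@3, authorship 12.3.
After op 4 (delete): buffer="qqo" (len 3), cursors c1@0 c2@0 c3@1, authorship 23.
After op 5 (move_left): buffer="qqo" (len 3), cursors c1@0 c2@0 c3@0, authorship 23.
After op 6 (add_cursor(2)): buffer="qqo" (len 3), cursors c1@0 c2@0 c3@0 c4@2, authorship 23.

Answer: 0 0 0 2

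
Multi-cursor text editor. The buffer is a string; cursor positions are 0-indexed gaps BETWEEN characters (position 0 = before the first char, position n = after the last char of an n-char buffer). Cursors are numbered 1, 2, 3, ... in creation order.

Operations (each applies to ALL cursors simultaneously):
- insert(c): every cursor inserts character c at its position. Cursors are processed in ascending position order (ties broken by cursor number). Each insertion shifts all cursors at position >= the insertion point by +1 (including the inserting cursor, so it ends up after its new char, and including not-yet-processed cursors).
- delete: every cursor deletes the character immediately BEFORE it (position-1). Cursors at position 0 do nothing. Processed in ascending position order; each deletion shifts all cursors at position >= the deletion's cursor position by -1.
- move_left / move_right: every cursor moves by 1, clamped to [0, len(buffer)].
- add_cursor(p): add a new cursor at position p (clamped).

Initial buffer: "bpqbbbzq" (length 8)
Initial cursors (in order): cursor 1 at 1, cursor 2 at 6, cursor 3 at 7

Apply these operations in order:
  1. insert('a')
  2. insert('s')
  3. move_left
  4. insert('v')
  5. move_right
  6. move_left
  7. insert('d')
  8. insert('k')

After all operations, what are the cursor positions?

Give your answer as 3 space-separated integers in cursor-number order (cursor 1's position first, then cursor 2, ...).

Answer: 5 15 21

Derivation:
After op 1 (insert('a')): buffer="bapqbbbazaq" (len 11), cursors c1@2 c2@8 c3@10, authorship .1.....2.3.
After op 2 (insert('s')): buffer="baspqbbbaszasq" (len 14), cursors c1@3 c2@10 c3@13, authorship .11.....22.33.
After op 3 (move_left): buffer="baspqbbbaszasq" (len 14), cursors c1@2 c2@9 c3@12, authorship .11.....22.33.
After op 4 (insert('v')): buffer="bavspqbbbavszavsq" (len 17), cursors c1@3 c2@11 c3@15, authorship .111.....222.333.
After op 5 (move_right): buffer="bavspqbbbavszavsq" (len 17), cursors c1@4 c2@12 c3@16, authorship .111.....222.333.
After op 6 (move_left): buffer="bavspqbbbavszavsq" (len 17), cursors c1@3 c2@11 c3@15, authorship .111.....222.333.
After op 7 (insert('d')): buffer="bavdspqbbbavdszavdsq" (len 20), cursors c1@4 c2@13 c3@18, authorship .1111.....2222.3333.
After op 8 (insert('k')): buffer="bavdkspqbbbavdkszavdksq" (len 23), cursors c1@5 c2@15 c3@21, authorship .11111.....22222.33333.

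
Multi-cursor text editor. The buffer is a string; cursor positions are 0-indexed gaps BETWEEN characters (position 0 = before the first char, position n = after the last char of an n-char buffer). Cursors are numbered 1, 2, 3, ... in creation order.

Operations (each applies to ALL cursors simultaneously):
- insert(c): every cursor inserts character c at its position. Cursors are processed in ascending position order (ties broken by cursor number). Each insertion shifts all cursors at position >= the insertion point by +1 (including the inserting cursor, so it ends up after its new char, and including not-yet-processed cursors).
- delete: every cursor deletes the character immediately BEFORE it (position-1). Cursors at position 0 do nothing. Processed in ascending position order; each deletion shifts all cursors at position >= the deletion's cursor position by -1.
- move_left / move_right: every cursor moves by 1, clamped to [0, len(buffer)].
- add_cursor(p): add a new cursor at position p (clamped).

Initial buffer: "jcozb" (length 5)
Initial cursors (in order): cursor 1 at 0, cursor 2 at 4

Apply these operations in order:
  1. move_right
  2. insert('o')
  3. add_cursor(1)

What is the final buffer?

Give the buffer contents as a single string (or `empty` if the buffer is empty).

Answer: jocozbo

Derivation:
After op 1 (move_right): buffer="jcozb" (len 5), cursors c1@1 c2@5, authorship .....
After op 2 (insert('o')): buffer="jocozbo" (len 7), cursors c1@2 c2@7, authorship .1....2
After op 3 (add_cursor(1)): buffer="jocozbo" (len 7), cursors c3@1 c1@2 c2@7, authorship .1....2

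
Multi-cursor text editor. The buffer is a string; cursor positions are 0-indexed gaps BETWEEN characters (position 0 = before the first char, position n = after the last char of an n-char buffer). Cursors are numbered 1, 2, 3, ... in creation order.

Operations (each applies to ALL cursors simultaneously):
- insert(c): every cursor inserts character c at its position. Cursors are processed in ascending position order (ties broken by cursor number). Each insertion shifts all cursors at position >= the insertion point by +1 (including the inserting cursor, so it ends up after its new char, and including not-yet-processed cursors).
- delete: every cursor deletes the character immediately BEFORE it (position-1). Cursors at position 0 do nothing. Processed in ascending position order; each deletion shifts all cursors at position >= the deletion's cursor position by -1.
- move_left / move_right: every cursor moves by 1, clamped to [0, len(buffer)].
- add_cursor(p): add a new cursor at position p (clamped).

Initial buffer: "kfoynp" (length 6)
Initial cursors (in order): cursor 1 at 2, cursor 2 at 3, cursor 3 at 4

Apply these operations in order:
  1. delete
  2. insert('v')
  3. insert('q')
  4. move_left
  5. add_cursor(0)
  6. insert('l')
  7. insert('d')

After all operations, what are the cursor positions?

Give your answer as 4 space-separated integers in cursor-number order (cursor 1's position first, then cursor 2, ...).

After op 1 (delete): buffer="knp" (len 3), cursors c1@1 c2@1 c3@1, authorship ...
After op 2 (insert('v')): buffer="kvvvnp" (len 6), cursors c1@4 c2@4 c3@4, authorship .123..
After op 3 (insert('q')): buffer="kvvvqqqnp" (len 9), cursors c1@7 c2@7 c3@7, authorship .123123..
After op 4 (move_left): buffer="kvvvqqqnp" (len 9), cursors c1@6 c2@6 c3@6, authorship .123123..
After op 5 (add_cursor(0)): buffer="kvvvqqqnp" (len 9), cursors c4@0 c1@6 c2@6 c3@6, authorship .123123..
After op 6 (insert('l')): buffer="lkvvvqqlllqnp" (len 13), cursors c4@1 c1@10 c2@10 c3@10, authorship 4.123121233..
After op 7 (insert('d')): buffer="ldkvvvqqllldddqnp" (len 17), cursors c4@2 c1@14 c2@14 c3@14, authorship 44.123121231233..

Answer: 14 14 14 2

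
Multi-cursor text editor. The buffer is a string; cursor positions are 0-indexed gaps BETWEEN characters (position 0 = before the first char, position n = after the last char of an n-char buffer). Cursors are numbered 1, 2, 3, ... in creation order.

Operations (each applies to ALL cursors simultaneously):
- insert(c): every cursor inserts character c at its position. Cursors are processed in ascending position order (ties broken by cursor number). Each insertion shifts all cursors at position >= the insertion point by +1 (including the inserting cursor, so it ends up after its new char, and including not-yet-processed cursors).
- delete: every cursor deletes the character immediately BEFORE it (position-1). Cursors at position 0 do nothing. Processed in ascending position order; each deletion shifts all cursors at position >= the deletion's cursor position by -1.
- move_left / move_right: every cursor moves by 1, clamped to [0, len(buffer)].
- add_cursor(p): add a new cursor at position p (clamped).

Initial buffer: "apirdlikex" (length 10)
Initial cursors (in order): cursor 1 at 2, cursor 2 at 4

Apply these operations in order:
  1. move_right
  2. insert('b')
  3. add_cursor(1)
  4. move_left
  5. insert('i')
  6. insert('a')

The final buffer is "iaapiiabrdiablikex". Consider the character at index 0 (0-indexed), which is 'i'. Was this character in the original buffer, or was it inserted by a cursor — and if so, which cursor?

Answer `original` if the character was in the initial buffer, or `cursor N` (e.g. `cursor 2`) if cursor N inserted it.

After op 1 (move_right): buffer="apirdlikex" (len 10), cursors c1@3 c2@5, authorship ..........
After op 2 (insert('b')): buffer="apibrdblikex" (len 12), cursors c1@4 c2@7, authorship ...1..2.....
After op 3 (add_cursor(1)): buffer="apibrdblikex" (len 12), cursors c3@1 c1@4 c2@7, authorship ...1..2.....
After op 4 (move_left): buffer="apibrdblikex" (len 12), cursors c3@0 c1@3 c2@6, authorship ...1..2.....
After op 5 (insert('i')): buffer="iapiibrdiblikex" (len 15), cursors c3@1 c1@5 c2@9, authorship 3...11..22.....
After op 6 (insert('a')): buffer="iaapiiabrdiablikex" (len 18), cursors c3@2 c1@7 c2@12, authorship 33...111..222.....
Authorship (.=original, N=cursor N): 3 3 . . . 1 1 1 . . 2 2 2 . . . . .
Index 0: author = 3

Answer: cursor 3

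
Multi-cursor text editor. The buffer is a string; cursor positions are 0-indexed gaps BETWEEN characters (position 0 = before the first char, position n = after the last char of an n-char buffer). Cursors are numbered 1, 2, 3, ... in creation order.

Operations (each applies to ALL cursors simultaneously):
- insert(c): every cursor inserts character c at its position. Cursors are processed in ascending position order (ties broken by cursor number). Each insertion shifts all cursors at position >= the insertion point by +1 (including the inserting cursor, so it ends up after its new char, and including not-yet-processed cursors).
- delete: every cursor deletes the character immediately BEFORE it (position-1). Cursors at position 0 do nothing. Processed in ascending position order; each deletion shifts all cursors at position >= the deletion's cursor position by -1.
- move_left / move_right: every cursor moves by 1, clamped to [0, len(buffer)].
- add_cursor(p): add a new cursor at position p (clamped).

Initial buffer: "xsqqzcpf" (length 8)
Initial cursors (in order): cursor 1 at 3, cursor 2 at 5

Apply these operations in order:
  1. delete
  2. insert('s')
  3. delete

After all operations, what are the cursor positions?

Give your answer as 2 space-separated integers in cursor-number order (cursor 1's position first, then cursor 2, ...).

After op 1 (delete): buffer="xsqcpf" (len 6), cursors c1@2 c2@3, authorship ......
After op 2 (insert('s')): buffer="xssqscpf" (len 8), cursors c1@3 c2@5, authorship ..1.2...
After op 3 (delete): buffer="xsqcpf" (len 6), cursors c1@2 c2@3, authorship ......

Answer: 2 3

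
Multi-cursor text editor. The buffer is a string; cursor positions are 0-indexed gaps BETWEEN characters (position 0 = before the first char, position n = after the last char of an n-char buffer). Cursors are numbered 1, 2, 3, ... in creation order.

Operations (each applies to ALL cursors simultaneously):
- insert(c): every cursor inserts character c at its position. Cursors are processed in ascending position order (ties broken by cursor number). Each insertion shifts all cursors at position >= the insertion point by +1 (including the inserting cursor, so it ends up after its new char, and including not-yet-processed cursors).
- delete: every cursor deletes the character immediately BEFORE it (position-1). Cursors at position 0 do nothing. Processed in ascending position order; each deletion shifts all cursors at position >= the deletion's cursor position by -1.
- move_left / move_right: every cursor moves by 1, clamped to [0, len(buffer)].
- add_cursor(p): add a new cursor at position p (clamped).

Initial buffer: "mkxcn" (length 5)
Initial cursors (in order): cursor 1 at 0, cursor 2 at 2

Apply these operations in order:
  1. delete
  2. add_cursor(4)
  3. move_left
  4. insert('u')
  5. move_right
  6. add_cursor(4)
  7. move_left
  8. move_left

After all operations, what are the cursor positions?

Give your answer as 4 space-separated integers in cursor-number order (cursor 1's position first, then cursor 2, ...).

After op 1 (delete): buffer="mxcn" (len 4), cursors c1@0 c2@1, authorship ....
After op 2 (add_cursor(4)): buffer="mxcn" (len 4), cursors c1@0 c2@1 c3@4, authorship ....
After op 3 (move_left): buffer="mxcn" (len 4), cursors c1@0 c2@0 c3@3, authorship ....
After op 4 (insert('u')): buffer="uumxcun" (len 7), cursors c1@2 c2@2 c3@6, authorship 12...3.
After op 5 (move_right): buffer="uumxcun" (len 7), cursors c1@3 c2@3 c3@7, authorship 12...3.
After op 6 (add_cursor(4)): buffer="uumxcun" (len 7), cursors c1@3 c2@3 c4@4 c3@7, authorship 12...3.
After op 7 (move_left): buffer="uumxcun" (len 7), cursors c1@2 c2@2 c4@3 c3@6, authorship 12...3.
After op 8 (move_left): buffer="uumxcun" (len 7), cursors c1@1 c2@1 c4@2 c3@5, authorship 12...3.

Answer: 1 1 5 2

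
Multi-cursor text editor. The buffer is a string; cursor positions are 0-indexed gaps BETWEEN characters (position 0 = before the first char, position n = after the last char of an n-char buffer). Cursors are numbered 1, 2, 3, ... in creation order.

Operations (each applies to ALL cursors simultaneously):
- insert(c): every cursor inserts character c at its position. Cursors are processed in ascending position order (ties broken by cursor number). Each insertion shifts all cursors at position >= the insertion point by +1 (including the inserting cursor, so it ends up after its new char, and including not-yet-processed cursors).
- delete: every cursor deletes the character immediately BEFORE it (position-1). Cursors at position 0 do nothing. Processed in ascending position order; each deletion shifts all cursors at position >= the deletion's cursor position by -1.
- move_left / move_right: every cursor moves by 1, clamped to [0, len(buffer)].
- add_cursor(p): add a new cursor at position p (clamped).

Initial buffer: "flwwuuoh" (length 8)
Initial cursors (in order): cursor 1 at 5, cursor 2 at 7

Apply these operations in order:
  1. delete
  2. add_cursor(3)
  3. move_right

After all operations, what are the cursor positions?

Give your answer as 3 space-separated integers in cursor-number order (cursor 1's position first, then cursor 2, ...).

After op 1 (delete): buffer="flwwuh" (len 6), cursors c1@4 c2@5, authorship ......
After op 2 (add_cursor(3)): buffer="flwwuh" (len 6), cursors c3@3 c1@4 c2@5, authorship ......
After op 3 (move_right): buffer="flwwuh" (len 6), cursors c3@4 c1@5 c2@6, authorship ......

Answer: 5 6 4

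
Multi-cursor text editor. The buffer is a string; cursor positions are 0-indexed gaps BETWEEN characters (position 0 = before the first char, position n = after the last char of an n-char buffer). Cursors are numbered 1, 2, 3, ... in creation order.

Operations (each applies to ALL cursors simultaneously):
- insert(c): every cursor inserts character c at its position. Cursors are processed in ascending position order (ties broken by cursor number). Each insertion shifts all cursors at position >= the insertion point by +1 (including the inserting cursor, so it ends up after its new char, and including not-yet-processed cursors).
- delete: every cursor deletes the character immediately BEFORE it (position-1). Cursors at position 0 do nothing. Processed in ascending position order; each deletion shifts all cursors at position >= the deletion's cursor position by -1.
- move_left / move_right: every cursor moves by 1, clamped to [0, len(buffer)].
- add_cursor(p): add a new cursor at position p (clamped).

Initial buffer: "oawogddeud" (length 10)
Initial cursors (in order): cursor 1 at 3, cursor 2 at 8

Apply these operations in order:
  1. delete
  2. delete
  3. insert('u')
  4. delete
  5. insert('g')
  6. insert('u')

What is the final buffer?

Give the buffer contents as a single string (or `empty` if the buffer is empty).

Answer: oguogdguud

Derivation:
After op 1 (delete): buffer="oaogddud" (len 8), cursors c1@2 c2@6, authorship ........
After op 2 (delete): buffer="oogdud" (len 6), cursors c1@1 c2@4, authorship ......
After op 3 (insert('u')): buffer="ouogduud" (len 8), cursors c1@2 c2@6, authorship .1...2..
After op 4 (delete): buffer="oogdud" (len 6), cursors c1@1 c2@4, authorship ......
After op 5 (insert('g')): buffer="ogogdgud" (len 8), cursors c1@2 c2@6, authorship .1...2..
After op 6 (insert('u')): buffer="oguogdguud" (len 10), cursors c1@3 c2@8, authorship .11...22..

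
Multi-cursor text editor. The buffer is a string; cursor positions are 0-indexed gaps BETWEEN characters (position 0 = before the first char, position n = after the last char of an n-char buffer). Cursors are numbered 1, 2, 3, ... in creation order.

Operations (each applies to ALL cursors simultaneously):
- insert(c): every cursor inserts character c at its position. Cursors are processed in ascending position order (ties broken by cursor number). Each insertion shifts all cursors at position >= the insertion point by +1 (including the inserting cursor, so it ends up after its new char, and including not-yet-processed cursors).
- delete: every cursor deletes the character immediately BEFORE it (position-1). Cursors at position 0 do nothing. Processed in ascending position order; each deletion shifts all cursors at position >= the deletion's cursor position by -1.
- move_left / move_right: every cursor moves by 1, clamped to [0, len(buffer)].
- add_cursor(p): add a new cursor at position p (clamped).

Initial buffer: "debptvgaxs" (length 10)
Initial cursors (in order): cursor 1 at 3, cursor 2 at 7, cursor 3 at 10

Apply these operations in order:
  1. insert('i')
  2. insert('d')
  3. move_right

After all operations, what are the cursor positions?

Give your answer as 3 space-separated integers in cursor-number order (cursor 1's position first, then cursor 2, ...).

Answer: 6 12 16

Derivation:
After op 1 (insert('i')): buffer="debiptvgiaxsi" (len 13), cursors c1@4 c2@9 c3@13, authorship ...1....2...3
After op 2 (insert('d')): buffer="debidptvgidaxsid" (len 16), cursors c1@5 c2@11 c3@16, authorship ...11....22...33
After op 3 (move_right): buffer="debidptvgidaxsid" (len 16), cursors c1@6 c2@12 c3@16, authorship ...11....22...33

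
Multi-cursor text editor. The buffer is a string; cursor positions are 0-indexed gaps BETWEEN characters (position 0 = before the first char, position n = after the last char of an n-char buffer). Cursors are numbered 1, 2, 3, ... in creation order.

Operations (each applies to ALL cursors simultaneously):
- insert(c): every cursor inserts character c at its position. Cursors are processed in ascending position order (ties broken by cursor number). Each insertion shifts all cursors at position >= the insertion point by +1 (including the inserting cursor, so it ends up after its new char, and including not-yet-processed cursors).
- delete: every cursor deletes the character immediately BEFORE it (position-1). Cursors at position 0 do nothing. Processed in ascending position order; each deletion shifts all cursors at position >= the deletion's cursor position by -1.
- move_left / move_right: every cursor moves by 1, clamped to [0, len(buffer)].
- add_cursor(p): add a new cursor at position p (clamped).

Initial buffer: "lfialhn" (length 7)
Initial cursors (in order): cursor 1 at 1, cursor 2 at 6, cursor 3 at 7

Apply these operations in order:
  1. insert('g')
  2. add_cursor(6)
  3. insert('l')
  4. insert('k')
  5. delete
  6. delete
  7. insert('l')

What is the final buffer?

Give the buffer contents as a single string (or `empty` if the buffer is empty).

Answer: lglfiallhglngl

Derivation:
After op 1 (insert('g')): buffer="lgfialhgng" (len 10), cursors c1@2 c2@8 c3@10, authorship .1.....2.3
After op 2 (add_cursor(6)): buffer="lgfialhgng" (len 10), cursors c1@2 c4@6 c2@8 c3@10, authorship .1.....2.3
After op 3 (insert('l')): buffer="lglfiallhglngl" (len 14), cursors c1@3 c4@8 c2@11 c3@14, authorship .11....4.22.33
After op 4 (insert('k')): buffer="lglkfiallkhglknglk" (len 18), cursors c1@4 c4@10 c2@14 c3@18, authorship .111....44.222.333
After op 5 (delete): buffer="lglfiallhglngl" (len 14), cursors c1@3 c4@8 c2@11 c3@14, authorship .11....4.22.33
After op 6 (delete): buffer="lgfialhgng" (len 10), cursors c1@2 c4@6 c2@8 c3@10, authorship .1.....2.3
After op 7 (insert('l')): buffer="lglfiallhglngl" (len 14), cursors c1@3 c4@8 c2@11 c3@14, authorship .11....4.22.33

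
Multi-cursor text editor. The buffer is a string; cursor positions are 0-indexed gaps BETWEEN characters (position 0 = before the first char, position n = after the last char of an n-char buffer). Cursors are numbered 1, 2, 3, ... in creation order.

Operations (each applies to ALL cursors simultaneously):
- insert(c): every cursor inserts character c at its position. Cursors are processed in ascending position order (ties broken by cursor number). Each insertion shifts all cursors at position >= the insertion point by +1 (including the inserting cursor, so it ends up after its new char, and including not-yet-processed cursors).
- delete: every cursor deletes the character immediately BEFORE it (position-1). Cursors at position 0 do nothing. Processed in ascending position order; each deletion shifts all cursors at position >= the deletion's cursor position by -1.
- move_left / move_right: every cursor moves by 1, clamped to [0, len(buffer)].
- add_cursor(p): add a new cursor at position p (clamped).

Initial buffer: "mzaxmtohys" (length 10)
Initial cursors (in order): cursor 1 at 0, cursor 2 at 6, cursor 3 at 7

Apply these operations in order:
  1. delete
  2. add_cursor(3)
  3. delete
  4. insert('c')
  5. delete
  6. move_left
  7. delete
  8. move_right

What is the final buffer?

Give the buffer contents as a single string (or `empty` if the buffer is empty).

After op 1 (delete): buffer="mzaxmhys" (len 8), cursors c1@0 c2@5 c3@5, authorship ........
After op 2 (add_cursor(3)): buffer="mzaxmhys" (len 8), cursors c1@0 c4@3 c2@5 c3@5, authorship ........
After op 3 (delete): buffer="mzhys" (len 5), cursors c1@0 c2@2 c3@2 c4@2, authorship .....
After op 4 (insert('c')): buffer="cmzccchys" (len 9), cursors c1@1 c2@6 c3@6 c4@6, authorship 1..234...
After op 5 (delete): buffer="mzhys" (len 5), cursors c1@0 c2@2 c3@2 c4@2, authorship .....
After op 6 (move_left): buffer="mzhys" (len 5), cursors c1@0 c2@1 c3@1 c4@1, authorship .....
After op 7 (delete): buffer="zhys" (len 4), cursors c1@0 c2@0 c3@0 c4@0, authorship ....
After op 8 (move_right): buffer="zhys" (len 4), cursors c1@1 c2@1 c3@1 c4@1, authorship ....

Answer: zhys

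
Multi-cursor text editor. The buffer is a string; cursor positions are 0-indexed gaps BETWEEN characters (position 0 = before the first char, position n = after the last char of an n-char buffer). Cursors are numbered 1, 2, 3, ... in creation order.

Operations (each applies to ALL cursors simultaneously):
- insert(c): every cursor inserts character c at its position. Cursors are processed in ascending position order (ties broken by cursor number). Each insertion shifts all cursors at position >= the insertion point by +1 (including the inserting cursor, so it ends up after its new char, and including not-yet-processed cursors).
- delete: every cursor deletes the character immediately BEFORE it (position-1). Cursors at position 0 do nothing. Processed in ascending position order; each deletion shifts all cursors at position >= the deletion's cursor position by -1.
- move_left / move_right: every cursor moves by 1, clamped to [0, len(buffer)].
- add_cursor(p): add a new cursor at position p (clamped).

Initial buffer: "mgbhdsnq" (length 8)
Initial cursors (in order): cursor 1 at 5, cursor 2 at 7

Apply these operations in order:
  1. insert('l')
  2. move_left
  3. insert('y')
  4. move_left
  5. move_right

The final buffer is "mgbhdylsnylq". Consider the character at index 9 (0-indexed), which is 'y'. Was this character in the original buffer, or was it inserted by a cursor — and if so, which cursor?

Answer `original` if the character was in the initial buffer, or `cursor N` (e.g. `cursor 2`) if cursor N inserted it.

Answer: cursor 2

Derivation:
After op 1 (insert('l')): buffer="mgbhdlsnlq" (len 10), cursors c1@6 c2@9, authorship .....1..2.
After op 2 (move_left): buffer="mgbhdlsnlq" (len 10), cursors c1@5 c2@8, authorship .....1..2.
After op 3 (insert('y')): buffer="mgbhdylsnylq" (len 12), cursors c1@6 c2@10, authorship .....11..22.
After op 4 (move_left): buffer="mgbhdylsnylq" (len 12), cursors c1@5 c2@9, authorship .....11..22.
After op 5 (move_right): buffer="mgbhdylsnylq" (len 12), cursors c1@6 c2@10, authorship .....11..22.
Authorship (.=original, N=cursor N): . . . . . 1 1 . . 2 2 .
Index 9: author = 2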